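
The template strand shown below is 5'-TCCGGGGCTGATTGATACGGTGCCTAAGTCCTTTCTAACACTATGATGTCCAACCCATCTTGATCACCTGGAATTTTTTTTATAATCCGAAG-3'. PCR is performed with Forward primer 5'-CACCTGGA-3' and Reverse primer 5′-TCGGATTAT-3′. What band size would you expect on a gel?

26 bp

Scanning the template, CACCTGGA occurs at positions 65–72; this primer anneals to the bottom strand there with its 3' end pointing downstream.
Taking the reverse complement of TCGGATTAT gives ATAATCCGA, found at positions 82–90 on the template; the primer anneals here to the top strand with its 3' end pointing upstream.
Amplicon spans positions 65–90: 26 bp.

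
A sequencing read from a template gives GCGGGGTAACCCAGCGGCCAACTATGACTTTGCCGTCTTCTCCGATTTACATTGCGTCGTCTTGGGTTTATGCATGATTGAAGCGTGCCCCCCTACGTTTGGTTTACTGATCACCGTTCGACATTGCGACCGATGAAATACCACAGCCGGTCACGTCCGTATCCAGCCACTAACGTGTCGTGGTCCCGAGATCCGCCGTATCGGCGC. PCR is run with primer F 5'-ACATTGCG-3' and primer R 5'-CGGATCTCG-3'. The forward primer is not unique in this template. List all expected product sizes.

147 bp, 75 bp

The forward primer ACATTGCG matches the top strand at positions 49–56, 121–128.
The reverse primer's reverse complement is CGAGATCCG, matching at positions 187–195.
Each forward site pairs with the reverse site to give a product ending at position 195: sizes 147, 75 bp.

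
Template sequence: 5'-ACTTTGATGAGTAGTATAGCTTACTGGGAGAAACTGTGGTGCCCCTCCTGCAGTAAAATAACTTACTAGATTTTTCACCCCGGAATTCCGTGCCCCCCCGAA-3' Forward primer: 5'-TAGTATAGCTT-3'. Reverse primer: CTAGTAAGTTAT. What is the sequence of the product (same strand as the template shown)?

Forward primer TAGTATAGCTT is found on the top strand at positions 12–22.
Taking the reverse complement of CTAGTAAGTTAT gives ATAACTTACTAG, found at positions 58–69 on the template; the primer anneals here to the top strand with its 3' end pointing upstream.
The product is the template from position 12 through 69 (58 bp).

5'-TAGTATAGCTTACTGGGAGAAACTGTGGTGCCCCTCCTGCAGTAAAATAACTTACTAG-3'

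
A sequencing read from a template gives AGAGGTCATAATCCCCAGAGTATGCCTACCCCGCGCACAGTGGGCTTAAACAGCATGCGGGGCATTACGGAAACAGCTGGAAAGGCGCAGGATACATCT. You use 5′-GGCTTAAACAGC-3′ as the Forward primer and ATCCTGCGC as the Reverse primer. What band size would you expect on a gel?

51 bp

The forward primer matches the template at positions 43–54.
The reverse primer's reverse complement is GCGCAGGAT, which matches the template at positions 85–93.
Product length = (reverse-primer end) − (forward-primer start) + 1 = 93 − 43 + 1 = 51 bp.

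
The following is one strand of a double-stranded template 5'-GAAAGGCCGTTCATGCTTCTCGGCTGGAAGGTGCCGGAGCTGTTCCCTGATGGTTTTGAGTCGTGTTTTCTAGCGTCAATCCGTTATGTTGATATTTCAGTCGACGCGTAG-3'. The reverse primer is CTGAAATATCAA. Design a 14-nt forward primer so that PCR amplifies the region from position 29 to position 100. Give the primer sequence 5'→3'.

The reverse primer's reverse complement TTGATATTTCAG matches the template at positions 89–100; the product starts at position 29.
The forward primer is identical to the top strand over positions 29–42: AGGTGCCGGAGCTG.

5'-AGGTGCCGGAGCTG-3'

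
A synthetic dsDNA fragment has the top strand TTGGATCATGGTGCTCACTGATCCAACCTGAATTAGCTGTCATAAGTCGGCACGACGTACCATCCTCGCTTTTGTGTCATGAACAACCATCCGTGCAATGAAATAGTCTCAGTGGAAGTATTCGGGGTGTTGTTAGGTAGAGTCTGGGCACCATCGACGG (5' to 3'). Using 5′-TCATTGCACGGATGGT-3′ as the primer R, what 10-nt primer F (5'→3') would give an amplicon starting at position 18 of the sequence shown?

5'-CTGATCCAAC-3'

The reverse primer's reverse complement ACCATCCGTGCAATGA matches the template at positions 86–101; the product starts at position 18.
The forward primer is identical to the top strand over positions 18–27: CTGATCCAAC.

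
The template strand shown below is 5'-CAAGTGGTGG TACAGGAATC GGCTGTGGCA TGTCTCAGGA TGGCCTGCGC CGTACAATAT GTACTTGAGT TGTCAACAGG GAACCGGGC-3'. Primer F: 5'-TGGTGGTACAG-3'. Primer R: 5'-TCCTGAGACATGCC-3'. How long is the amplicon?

36 bp

Scanning the template, TGGTGGTACAG occurs at positions 5–15; this primer anneals to the bottom strand there with its 3' end pointing downstream.
Taking the reverse complement of TCCTGAGACATGCC gives GGCATGTCTCAGGA, found at positions 27–40 on the template; the primer anneals here to the top strand with its 3' end pointing upstream.
The product runs from position 5 to position 40, so its length is 40 − 5 + 1 = 36 bp.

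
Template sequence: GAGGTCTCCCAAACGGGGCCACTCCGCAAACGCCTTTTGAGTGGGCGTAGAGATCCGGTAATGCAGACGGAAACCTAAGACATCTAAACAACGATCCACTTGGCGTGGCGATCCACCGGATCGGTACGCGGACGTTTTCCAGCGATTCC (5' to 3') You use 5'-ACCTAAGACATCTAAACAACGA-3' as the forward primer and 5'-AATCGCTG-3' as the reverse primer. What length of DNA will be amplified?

Forward primer ACCTAAGACATCTAAACAACGA is found on the top strand at positions 73–94.
Taking the reverse complement of AATCGCTG gives CAGCGATT, found at positions 140–147 on the template; the primer anneals here to the top strand with its 3' end pointing upstream.
Product length = (reverse-primer end) − (forward-primer start) + 1 = 147 − 73 + 1 = 75 bp.

75 bp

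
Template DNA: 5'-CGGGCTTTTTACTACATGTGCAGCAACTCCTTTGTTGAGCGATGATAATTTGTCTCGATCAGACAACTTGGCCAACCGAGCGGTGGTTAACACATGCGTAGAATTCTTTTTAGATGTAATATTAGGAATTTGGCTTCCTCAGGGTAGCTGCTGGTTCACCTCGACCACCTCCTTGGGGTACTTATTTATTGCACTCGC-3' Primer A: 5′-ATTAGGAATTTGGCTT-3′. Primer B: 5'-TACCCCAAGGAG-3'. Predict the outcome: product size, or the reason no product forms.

Yes — a 60 bp product.

Primer A (ATTAGGAATTTGGCTT) matches the top strand at positions 121–136; it acts as a forward primer.
Primer B's reverse complement is CTCCTTGGGGTA, matching the top strand at positions 169–180; it acts as a reverse primer.
The 3' ends face each other across positions 121–180, giving a 60 bp product.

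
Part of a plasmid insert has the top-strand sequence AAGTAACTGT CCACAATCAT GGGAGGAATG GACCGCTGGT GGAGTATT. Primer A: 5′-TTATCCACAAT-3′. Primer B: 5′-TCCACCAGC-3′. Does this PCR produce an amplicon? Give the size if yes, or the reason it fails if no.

Primer A (TTATCCACAAT) does not match the top strand, and its reverse complement ATTGTGGATAA does not match either.
With no annealing site for primer A, no amplification occurs.

No product — primer A has no binding site in the template.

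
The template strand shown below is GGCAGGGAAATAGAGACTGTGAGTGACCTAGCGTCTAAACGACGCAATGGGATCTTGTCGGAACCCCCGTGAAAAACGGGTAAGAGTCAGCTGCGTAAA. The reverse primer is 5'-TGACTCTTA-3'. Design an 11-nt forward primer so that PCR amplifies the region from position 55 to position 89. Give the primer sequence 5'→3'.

The reverse primer's reverse complement TAAGAGTCA matches the template at positions 81–89; the product starts at position 55.
The forward primer is identical to the top strand over positions 55–65: TTGTCGGAACC.

5'-TTGTCGGAACC-3'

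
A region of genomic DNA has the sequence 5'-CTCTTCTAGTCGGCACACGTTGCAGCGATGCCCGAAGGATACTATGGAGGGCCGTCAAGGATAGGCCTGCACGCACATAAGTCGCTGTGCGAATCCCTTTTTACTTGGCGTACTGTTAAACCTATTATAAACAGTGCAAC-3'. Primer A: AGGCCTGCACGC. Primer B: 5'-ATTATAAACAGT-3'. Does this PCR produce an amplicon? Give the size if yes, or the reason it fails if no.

No product — both primers anneal to the same strand and extend in the same direction.

Primer A (AGGCCTGCACGC) matches the top strand at positions 63–74 (3' end points downstream).
Primer B (ATTATAAACAGT) also matches the top strand directly, at positions 124–135 — its reverse complement ACTGTTTATAAT is not present.
Both primers anneal to the bottom strand with 3' ends pointing the same way, so neither can prime synthesis back toward the other.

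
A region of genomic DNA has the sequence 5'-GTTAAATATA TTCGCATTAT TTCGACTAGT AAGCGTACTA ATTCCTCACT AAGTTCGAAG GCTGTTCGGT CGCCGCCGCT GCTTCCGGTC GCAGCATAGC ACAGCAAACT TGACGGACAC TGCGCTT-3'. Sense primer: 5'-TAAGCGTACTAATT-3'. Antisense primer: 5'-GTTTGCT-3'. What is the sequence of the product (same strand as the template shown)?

5'-TAAGCGTACTAATTCCTCACTAAGTTCGAAGGCTGTTCGGTCGCCGCCGCTGCTTCCGGTCGCAGCATAGCACAGCAAAC-3'

Scanning the template, TAAGCGTACTAATT occurs at positions 30–43; this primer anneals to the bottom strand there with its 3' end pointing downstream.
Reverse complement of the reverse primer: AGCAAAC. This occurs on the top strand at positions 103–109.
The product is the template from position 30 through 109 (80 bp).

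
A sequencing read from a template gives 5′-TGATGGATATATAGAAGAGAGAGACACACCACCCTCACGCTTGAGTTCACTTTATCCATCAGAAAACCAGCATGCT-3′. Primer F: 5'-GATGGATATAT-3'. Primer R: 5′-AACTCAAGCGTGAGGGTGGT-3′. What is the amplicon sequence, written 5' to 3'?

5'-GATGGATATATAGAAGAGAGAGACACACCACCCTCACGCTTGAGTT-3'

Scanning the template, GATGGATATAT occurs at positions 2–12; this primer anneals to the bottom strand there with its 3' end pointing downstream.
The reverse primer's reverse complement is ACCACCCTCACGCTTGAGTT, which matches the template at positions 28–47.
The product is the template from position 2 through 47 (46 bp).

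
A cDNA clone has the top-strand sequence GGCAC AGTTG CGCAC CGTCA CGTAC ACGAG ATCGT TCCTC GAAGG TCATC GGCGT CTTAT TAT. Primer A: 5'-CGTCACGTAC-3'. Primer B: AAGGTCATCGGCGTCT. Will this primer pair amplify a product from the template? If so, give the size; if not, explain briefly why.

Primer A (CGTCACGTAC) matches the top strand at positions 16–25 (3' end points downstream).
Primer B (AAGGTCATCGGCGTCT) also matches the top strand directly, at positions 42–57 — its reverse complement AGACGCCGATGACCTT is not present.
Both primers anneal to the bottom strand with 3' ends pointing the same way, so neither can prime synthesis back toward the other.

No product — both primers anneal to the same strand and extend in the same direction.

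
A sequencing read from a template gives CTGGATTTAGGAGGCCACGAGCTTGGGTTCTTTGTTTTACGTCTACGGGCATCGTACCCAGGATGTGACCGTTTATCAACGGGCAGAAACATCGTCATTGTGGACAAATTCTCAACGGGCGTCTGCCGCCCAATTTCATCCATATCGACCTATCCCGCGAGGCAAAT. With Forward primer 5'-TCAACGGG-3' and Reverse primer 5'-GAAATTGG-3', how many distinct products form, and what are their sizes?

The forward primer TCAACGGG matches the top strand at positions 76–83, 112–119.
The reverse primer's reverse complement is CCAATTTC, matching at positions 130–137.
Each forward site pairs with the reverse site to give a product ending at position 137: sizes 62, 26 bp.

Two products: 62 bp, 26 bp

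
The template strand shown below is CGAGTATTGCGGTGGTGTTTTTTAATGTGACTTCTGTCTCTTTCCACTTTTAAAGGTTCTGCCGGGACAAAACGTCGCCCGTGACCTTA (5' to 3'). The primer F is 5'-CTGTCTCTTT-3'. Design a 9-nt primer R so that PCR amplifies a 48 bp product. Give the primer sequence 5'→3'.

5'-CGGGCGACG-3'

The forward primer binds at positions 34–43, so a 48 bp product ends at position 34 + 48 − 1 = 81.
The reverse primer anneals to the top strand over positions 73–81, i.e. to CGTCGCCCG.
Its sequence written 5'→3' is the reverse complement: CGGGCGACG.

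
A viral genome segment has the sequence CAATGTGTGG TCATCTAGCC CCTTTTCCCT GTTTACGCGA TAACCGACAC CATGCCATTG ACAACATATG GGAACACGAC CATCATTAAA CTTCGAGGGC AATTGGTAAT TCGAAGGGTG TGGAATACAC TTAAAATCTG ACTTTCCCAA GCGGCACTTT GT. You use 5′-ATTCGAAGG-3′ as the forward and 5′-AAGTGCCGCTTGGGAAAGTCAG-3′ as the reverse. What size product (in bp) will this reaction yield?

51 bp

Scanning the template, ATTCGAAGG occurs at positions 109–117; this primer anneals to the bottom strand there with its 3' end pointing downstream.
Taking the reverse complement of AAGTGCCGCTTGGGAAAGTCAG gives CTGACTTTCCCAAGCGGCACTT, found at positions 138–159 on the template; the primer anneals here to the top strand with its 3' end pointing upstream.
Product length = (reverse-primer end) − (forward-primer start) + 1 = 159 − 109 + 1 = 51 bp.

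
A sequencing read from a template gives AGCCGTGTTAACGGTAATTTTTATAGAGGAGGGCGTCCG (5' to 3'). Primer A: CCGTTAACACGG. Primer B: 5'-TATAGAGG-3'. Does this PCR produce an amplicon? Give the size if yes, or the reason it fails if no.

Primer A (CCGTTAACACGG) has reverse complement CCGTGTTAACGG, which matches the top strand at positions 3–14; primer A anneals to the top strand there with its 3' end pointing upstream toward position 3.
Primer B (TATAGAGG) matches the top strand directly at positions 22–29; it anneals to the bottom strand with its 3' end pointing downstream toward position 29.
The 3' ends diverge (primer A extends toward position 1, primer B toward position 39), so the primers never converge on a shared product.

No product — the primers' 3' ends point away from each other.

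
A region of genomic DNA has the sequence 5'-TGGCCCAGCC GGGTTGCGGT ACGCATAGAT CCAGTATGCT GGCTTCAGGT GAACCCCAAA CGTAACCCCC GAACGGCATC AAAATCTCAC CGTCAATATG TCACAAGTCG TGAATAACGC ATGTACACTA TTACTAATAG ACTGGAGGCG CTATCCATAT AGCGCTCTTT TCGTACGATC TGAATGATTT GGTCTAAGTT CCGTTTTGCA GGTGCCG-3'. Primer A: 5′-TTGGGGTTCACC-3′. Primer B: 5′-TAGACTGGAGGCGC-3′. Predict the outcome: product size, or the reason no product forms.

No product — the primers' 3' ends point away from each other.

Primer A (TTGGGGTTCACC) has reverse complement GGTGAACCCCAA, which matches the top strand at positions 48–59; primer A anneals to the top strand there with its 3' end pointing upstream toward position 48.
Primer B (TAGACTGGAGGCGC) matches the top strand directly at positions 138–151; it anneals to the bottom strand with its 3' end pointing downstream toward position 151.
The 3' ends diverge (primer A extends toward position 1, primer B toward position 217), so the primers never converge on a shared product.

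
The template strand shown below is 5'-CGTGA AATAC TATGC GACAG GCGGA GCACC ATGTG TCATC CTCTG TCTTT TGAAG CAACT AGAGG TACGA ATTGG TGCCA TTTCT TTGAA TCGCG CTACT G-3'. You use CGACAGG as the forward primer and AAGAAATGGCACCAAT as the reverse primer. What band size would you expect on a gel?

72 bp

The forward primer matches the template at positions 15–21.
The reverse primer's reverse complement is ATTGGTGCCATTTCTT, which matches the template at positions 71–86.
Product length = (reverse-primer end) − (forward-primer start) + 1 = 86 − 15 + 1 = 72 bp.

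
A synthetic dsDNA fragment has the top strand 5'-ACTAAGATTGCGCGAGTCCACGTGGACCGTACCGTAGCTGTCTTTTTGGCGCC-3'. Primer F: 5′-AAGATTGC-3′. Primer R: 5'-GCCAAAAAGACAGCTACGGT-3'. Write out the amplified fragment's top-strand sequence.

Forward primer AAGATTGC is found on the top strand at positions 4–11.
Reverse complement of the reverse primer: ACCGTAGCTGTCTTTTTGGC. This occurs on the top strand at positions 31–50.
The product is the template from position 4 through 50 (47 bp).

5'-AAGATTGCGCGAGTCCACGTGGACCGTACCGTAGCTGTCTTTTTGGC-3'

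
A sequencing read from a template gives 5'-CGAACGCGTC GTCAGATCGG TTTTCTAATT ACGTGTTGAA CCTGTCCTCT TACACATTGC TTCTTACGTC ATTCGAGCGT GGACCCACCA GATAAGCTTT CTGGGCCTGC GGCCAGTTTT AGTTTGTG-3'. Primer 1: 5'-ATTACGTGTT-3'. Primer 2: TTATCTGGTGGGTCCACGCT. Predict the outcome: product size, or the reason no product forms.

Primer 1 (ATTACGTGTT) matches the top strand at positions 28–37; it acts as a forward primer.
Primer 2's reverse complement is AGCGTGGACCCACCAGATAA, matching the top strand at positions 76–95; it acts as a reverse primer.
The 3' ends face each other across positions 28–95, giving a 68 bp product.

Yes — a 68 bp product.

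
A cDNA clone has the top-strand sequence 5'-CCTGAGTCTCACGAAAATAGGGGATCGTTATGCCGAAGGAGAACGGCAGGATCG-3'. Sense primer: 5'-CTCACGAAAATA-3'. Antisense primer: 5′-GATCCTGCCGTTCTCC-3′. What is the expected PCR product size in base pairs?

46 bp

The forward primer matches the template at positions 8–19.
Reverse complement of the reverse primer: GGAGAACGGCAGGATC. This occurs on the top strand at positions 38–53.
The product runs from position 8 to position 53, so its length is 53 − 8 + 1 = 46 bp.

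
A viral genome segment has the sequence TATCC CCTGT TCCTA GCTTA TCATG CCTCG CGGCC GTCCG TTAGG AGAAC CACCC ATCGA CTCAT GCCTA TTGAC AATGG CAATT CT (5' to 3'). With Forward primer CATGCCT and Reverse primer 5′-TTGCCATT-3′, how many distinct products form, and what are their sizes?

Two products: 62 bp, 21 bp

The forward primer CATGCCT matches the top strand at positions 22–28, 63–69.
The reverse primer's reverse complement is AATGGCAA, matching at positions 76–83.
Each forward site pairs with the reverse site to give a product ending at position 83: sizes 62, 21 bp.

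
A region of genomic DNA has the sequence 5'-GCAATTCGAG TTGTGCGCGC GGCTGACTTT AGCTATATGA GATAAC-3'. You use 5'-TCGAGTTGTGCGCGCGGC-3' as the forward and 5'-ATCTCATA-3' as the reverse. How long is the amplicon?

38 bp

Forward primer TCGAGTTGTGCGCGCGGC is found on the top strand at positions 6–23.
The reverse primer's reverse complement is TATGAGAT, which matches the template at positions 36–43.
Product length = (reverse-primer end) − (forward-primer start) + 1 = 43 − 6 + 1 = 38 bp.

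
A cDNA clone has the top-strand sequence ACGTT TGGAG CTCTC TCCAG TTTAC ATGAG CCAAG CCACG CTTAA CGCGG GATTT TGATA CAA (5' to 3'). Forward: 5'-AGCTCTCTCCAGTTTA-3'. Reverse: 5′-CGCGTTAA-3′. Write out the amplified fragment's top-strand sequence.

5'-AGCTCTCTCCAGTTTACATGAGCCAAGCCACGCTTAACGCG-3'

The forward primer matches the template at positions 9–24.
The reverse primer's reverse complement is TTAACGCG, which matches the template at positions 42–49.
The product is the template from position 9 through 49 (41 bp).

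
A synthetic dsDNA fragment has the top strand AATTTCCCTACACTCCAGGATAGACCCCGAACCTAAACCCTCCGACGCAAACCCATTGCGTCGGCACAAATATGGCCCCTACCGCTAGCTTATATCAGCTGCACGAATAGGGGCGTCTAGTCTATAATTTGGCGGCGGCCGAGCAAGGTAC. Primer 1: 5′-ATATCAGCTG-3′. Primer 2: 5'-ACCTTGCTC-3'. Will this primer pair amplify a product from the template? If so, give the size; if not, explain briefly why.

Yes — a 58 bp product.

Primer 1 (ATATCAGCTG) matches the top strand at positions 92–101; it acts as a forward primer.
Primer 2's reverse complement is GAGCAAGGT, matching the top strand at positions 141–149; it acts as a reverse primer.
The 3' ends face each other across positions 92–149, giving a 58 bp product.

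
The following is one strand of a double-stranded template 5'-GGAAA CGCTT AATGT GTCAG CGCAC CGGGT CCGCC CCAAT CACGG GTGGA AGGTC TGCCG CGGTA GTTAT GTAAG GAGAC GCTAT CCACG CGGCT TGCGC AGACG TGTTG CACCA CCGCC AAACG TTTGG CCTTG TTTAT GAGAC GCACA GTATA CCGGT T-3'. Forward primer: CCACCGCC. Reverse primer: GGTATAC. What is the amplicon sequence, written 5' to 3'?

Forward primer CCACCGCC is found on the top strand at positions 113–120.
The reverse primer's reverse complement is GTATACC, which matches the template at positions 151–157.
The product is the template from position 113 through 157 (45 bp).

5'-CCACCGCCAAACGTTTGGCCTTGTTTATGAGACGCACAGTATACC-3'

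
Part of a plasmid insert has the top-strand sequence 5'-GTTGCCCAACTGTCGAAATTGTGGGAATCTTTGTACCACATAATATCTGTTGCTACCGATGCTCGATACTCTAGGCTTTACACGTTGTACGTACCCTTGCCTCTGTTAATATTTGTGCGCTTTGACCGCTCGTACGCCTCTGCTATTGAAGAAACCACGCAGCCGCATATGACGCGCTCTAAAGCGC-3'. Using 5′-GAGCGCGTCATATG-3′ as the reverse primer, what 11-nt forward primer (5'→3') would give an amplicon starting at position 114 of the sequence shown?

5'-TGTGCGCTTTG-3'

The reverse primer's reverse complement CATATGACGCGCTC matches the template at positions 166–179; the product starts at position 114.
The forward primer is identical to the top strand over positions 114–124: TGTGCGCTTTG.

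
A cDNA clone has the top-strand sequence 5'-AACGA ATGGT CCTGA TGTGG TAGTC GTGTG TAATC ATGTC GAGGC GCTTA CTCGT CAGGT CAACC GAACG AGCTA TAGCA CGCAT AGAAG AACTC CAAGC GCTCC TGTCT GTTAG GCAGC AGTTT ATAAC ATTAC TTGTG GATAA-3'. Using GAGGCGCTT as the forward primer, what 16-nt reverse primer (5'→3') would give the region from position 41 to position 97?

5'-TGGAGTTCTTCTATGC-3'

The product's 3' end on the top strand is position 97.
The reverse primer anneals to the top strand over positions 82–97, i.e. to GCATAGAAGAACTCCA.
Its sequence written 5'→3' is the reverse complement: TGGAGTTCTTCTATGC.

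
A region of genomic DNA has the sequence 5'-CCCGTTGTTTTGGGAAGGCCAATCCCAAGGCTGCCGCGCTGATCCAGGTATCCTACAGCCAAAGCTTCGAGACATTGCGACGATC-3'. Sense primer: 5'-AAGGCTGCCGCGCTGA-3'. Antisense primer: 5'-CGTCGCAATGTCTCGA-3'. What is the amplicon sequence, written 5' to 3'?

5'-AAGGCTGCCGCGCTGATCCAGGTATCCTACAGCCAAAGCTTCGAGACATTGCGACG-3'

Forward primer AAGGCTGCCGCGCTGA is found on the top strand at positions 27–42.
The reverse primer's reverse complement is TCGAGACATTGCGACG, which matches the template at positions 67–82.
The product is the template from position 27 through 82 (56 bp).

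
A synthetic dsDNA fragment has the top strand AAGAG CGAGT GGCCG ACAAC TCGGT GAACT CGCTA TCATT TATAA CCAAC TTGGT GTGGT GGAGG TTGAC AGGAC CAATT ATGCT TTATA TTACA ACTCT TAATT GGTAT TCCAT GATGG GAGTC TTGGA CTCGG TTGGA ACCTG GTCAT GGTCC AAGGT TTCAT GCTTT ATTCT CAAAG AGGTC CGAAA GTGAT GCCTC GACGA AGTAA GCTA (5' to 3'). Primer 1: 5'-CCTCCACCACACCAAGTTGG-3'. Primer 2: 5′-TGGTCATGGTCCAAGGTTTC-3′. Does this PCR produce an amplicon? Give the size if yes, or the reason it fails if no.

Primer 1 (CCTCCACCACACCAAGTTGG) has reverse complement CCAACTTGGTGTGGTGGAGG, which matches the top strand at positions 46–65; primer 1 anneals to the top strand there with its 3' end pointing upstream toward position 46.
Primer 2 (TGGTCATGGTCCAAGGTTTC) matches the top strand directly at positions 144–163; it anneals to the bottom strand with its 3' end pointing downstream toward position 163.
The 3' ends diverge (primer 1 extends toward position 1, primer 2 toward position 214), so the primers never converge on a shared product.

No product — the primers' 3' ends point away from each other.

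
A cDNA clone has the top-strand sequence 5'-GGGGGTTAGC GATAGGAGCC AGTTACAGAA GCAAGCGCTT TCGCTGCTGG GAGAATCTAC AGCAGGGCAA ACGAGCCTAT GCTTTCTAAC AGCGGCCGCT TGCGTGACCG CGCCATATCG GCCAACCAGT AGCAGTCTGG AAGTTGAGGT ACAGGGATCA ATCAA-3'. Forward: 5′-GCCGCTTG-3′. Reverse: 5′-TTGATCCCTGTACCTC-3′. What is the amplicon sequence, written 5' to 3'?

Scanning the template, GCCGCTTG occurs at positions 95–102; this primer anneals to the bottom strand there with its 3' end pointing downstream.
Reverse complement of the reverse primer: GAGGTACAGGGATCAA. This occurs on the top strand at positions 146–161.
The product is the template from position 95 through 161 (67 bp).

5'-GCCGCTTGCGTGACCGCGCCATATCGGCCAACCAGTAGCAGTCTGGAAGTTGAGGTACAGGGATCAA-3'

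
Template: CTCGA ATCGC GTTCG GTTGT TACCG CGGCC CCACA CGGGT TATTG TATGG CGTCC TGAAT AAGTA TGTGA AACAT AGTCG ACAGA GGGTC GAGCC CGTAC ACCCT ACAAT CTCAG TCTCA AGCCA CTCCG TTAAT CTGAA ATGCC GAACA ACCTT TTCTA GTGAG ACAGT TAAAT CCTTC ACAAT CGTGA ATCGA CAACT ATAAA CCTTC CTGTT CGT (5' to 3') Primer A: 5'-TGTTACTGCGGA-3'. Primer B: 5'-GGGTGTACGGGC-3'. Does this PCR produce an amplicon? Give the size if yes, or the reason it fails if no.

No product — primer A has no binding site in the template.

Primer A (TGTTACTGCGGA) does not match the top strand, and its reverse complement TCCGCAGTAACA does not match either.
With no annealing site for primer A, no amplification occurs.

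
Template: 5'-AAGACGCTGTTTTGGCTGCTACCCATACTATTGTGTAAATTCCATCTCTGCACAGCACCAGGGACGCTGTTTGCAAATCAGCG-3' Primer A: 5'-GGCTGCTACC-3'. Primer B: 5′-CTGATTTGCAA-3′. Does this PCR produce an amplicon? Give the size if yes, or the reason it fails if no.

Primer A (GGCTGCTACC) matches the top strand at positions 14–23; it acts as a forward primer.
Primer B's reverse complement is TTGCAAATCAG, matching the top strand at positions 71–81; it acts as a reverse primer.
The 3' ends face each other across positions 14–81, giving a 68 bp product.

Yes — a 68 bp product.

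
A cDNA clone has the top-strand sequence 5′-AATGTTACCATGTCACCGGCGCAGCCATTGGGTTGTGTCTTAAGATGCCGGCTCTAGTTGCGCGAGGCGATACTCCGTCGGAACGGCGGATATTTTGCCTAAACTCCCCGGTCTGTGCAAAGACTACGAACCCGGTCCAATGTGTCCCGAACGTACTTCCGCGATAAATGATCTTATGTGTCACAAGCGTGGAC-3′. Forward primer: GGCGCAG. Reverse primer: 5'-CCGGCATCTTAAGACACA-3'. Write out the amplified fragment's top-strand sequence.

5'-GGCGCAGCCATTGGGTTGTGTCTTAAGATGCCGG-3'

Scanning the template, GGCGCAG occurs at positions 18–24; this primer anneals to the bottom strand there with its 3' end pointing downstream.
Reverse complement of the reverse primer: TGTGTCTTAAGATGCCGG. This occurs on the top strand at positions 34–51.
The product is the template from position 18 through 51 (34 bp).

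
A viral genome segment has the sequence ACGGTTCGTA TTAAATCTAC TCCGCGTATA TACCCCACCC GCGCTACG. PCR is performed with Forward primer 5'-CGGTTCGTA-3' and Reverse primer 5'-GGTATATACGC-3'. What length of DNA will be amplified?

33 bp

Scanning the template, CGGTTCGTA occurs at positions 2–10; this primer anneals to the bottom strand there with its 3' end pointing downstream.
Taking the reverse complement of GGTATATACGC gives GCGTATATACC, found at positions 24–34 on the template; the primer anneals here to the top strand with its 3' end pointing upstream.
Amplicon spans positions 2–34: 33 bp.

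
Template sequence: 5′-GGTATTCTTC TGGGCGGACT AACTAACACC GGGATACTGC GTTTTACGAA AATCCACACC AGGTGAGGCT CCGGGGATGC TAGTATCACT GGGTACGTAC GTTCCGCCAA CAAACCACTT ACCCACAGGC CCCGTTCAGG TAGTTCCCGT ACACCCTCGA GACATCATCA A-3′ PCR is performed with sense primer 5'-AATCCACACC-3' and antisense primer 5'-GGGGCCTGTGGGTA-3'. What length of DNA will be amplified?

83 bp

Scanning the template, AATCCACACC occurs at positions 51–60; this primer anneals to the bottom strand there with its 3' end pointing downstream.
Reverse complement of the reverse primer: TACCCACAGGCCCC. This occurs on the top strand at positions 120–133.
Product length = (reverse-primer end) − (forward-primer start) + 1 = 133 − 51 + 1 = 83 bp.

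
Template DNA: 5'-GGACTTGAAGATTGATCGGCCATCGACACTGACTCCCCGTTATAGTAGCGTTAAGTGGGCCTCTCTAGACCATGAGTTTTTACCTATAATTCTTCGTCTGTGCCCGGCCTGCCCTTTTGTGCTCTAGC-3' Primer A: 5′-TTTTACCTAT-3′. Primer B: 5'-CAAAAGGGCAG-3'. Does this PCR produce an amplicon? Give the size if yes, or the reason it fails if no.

Yes — a 42 bp product.

Primer A (TTTTACCTAT) matches the top strand at positions 78–87; it acts as a forward primer.
Primer B's reverse complement is CTGCCCTTTTG, matching the top strand at positions 109–119; it acts as a reverse primer.
The 3' ends face each other across positions 78–119, giving a 42 bp product.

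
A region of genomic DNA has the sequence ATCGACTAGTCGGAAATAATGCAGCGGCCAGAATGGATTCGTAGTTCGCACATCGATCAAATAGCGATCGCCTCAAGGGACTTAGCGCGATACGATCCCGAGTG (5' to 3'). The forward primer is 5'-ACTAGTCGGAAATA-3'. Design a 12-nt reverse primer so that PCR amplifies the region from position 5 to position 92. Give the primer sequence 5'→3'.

5'-TATCGCGCTAAG-3'

The product's 3' end on the top strand is position 92.
The reverse primer anneals to the top strand over positions 81–92, i.e. to CTTAGCGCGATA.
Its sequence written 5'→3' is the reverse complement: TATCGCGCTAAG.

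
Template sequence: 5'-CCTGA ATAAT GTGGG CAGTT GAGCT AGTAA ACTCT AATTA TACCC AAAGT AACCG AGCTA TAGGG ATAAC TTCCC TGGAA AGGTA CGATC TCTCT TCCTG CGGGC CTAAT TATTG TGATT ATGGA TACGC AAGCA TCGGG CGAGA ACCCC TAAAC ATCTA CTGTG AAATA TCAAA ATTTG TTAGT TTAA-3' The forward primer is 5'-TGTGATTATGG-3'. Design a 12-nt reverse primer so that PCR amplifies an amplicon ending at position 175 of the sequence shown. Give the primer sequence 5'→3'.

5'-TTTGATATTTCA-3'

The forward primer binds at positions 114–124; the product's 3' end on the top strand is position 175.
The reverse primer anneals to the top strand over positions 164–175, i.e. to TGAAATATCAAA.
Its sequence written 5'→3' is the reverse complement: TTTGATATTTCA.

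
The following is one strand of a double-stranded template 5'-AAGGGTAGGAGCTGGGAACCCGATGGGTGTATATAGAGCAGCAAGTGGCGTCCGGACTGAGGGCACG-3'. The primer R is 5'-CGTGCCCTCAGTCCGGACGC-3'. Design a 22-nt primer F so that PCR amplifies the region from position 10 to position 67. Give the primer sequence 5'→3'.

5'-AGCTGGGAACCCGATGGGTGTA-3'

The reverse primer's reverse complement GCGTCCGGACTGAGGGCACG matches the template at positions 48–67; the product starts at position 10.
The forward primer is identical to the top strand over positions 10–31: AGCTGGGAACCCGATGGGTGTA.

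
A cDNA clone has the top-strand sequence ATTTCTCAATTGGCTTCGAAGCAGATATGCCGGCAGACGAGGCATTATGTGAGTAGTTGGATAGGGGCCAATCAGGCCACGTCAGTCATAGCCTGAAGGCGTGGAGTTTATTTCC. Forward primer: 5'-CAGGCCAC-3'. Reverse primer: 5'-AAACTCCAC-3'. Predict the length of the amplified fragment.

37 bp

Scanning the template, CAGGCCAC occurs at positions 73–80; this primer anneals to the bottom strand there with its 3' end pointing downstream.
Reverse complement of the reverse primer: GTGGAGTTT. This occurs on the top strand at positions 101–109.
Amplicon spans positions 73–109: 37 bp.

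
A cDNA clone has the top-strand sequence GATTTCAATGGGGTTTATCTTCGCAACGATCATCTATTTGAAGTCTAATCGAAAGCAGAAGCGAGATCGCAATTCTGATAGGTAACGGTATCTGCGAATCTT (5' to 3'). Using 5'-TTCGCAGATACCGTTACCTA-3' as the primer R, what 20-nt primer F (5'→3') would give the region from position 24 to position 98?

5'-CAACGATCATCTATTTGAAG-3'

The reverse primer's reverse complement TAGGTAACGGTATCTGCGAA matches the template at positions 79–98; the product starts at position 24.
The forward primer is identical to the top strand over positions 24–43: CAACGATCATCTATTTGAAG.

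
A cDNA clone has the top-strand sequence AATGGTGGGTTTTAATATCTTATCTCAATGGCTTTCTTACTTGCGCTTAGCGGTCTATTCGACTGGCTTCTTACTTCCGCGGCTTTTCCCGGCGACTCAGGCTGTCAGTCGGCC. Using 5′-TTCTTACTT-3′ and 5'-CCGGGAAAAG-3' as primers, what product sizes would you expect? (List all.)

The forward primer TTCTTACTT matches the top strand at positions 34–42, 68–76.
The reverse primer's reverse complement is CTTTTCCCGG, matching at positions 83–92.
Each forward site pairs with the reverse site to give a product ending at position 92: sizes 59, 25 bp.

59 bp, 25 bp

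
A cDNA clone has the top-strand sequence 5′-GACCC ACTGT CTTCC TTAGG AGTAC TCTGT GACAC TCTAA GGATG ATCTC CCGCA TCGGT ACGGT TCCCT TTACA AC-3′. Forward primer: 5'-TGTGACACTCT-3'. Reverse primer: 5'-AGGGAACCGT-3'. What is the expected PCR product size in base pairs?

43 bp

Forward primer TGTGACACTCT is found on the top strand at positions 28–38.
The reverse primer's reverse complement is ACGGTTCCCT, which matches the template at positions 61–70.
The product runs from position 28 to position 70, so its length is 70 − 28 + 1 = 43 bp.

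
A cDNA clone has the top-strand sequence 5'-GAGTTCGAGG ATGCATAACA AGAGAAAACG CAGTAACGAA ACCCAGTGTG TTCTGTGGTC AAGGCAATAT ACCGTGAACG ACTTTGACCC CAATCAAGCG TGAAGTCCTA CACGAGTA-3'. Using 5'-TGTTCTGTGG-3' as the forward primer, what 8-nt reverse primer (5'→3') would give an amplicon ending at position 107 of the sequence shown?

The forward primer binds at positions 49–58; the product's 3' end on the top strand is position 107.
The reverse primer anneals to the top strand over positions 100–107, i.e. to GTGAAGTC.
Its sequence written 5'→3' is the reverse complement: GACTTCAC.

5'-GACTTCAC-3'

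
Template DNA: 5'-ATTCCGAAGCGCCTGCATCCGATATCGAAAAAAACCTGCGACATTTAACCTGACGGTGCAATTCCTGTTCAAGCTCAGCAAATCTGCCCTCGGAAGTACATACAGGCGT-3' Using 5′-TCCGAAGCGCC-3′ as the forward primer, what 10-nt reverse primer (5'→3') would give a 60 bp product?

The forward primer binds at positions 3–13, so a 60 bp product ends at position 3 + 60 − 1 = 62.
The reverse primer anneals to the top strand over positions 53–62, i.e. to ACGGTGCAAT.
Its sequence written 5'→3' is the reverse complement: ATTGCACCGT.

5'-ATTGCACCGT-3'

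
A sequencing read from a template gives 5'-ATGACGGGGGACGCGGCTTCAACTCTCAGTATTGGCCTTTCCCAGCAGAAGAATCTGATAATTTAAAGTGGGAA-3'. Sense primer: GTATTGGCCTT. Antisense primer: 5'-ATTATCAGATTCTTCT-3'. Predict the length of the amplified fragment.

Scanning the template, GTATTGGCCTT occurs at positions 29–39; this primer anneals to the bottom strand there with its 3' end pointing downstream.
Reverse complement of the reverse primer: AGAAGAATCTGATAAT. This occurs on the top strand at positions 47–62.
The product runs from position 29 to position 62, so its length is 62 − 29 + 1 = 34 bp.

34 bp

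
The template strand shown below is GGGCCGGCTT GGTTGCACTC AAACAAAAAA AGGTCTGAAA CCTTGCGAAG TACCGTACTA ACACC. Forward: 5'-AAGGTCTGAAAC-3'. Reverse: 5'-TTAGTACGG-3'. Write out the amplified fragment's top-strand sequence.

Scanning the template, AAGGTCTGAAAC occurs at positions 30–41; this primer anneals to the bottom strand there with its 3' end pointing downstream.
Taking the reverse complement of TTAGTACGG gives CCGTACTAA, found at positions 53–61 on the template; the primer anneals here to the top strand with its 3' end pointing upstream.
The product is the template from position 30 through 61 (32 bp).

5'-AAGGTCTGAAACCTTGCGAAGTACCGTACTAA-3'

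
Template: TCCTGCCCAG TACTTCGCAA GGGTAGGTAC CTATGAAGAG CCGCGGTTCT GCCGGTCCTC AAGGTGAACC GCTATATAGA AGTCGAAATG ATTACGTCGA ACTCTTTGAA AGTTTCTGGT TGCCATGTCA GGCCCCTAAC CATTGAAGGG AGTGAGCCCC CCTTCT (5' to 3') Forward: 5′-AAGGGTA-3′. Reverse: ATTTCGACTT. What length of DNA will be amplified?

The forward primer matches the template at positions 19–25.
The reverse primer's reverse complement is AAGTCGAAAT, which matches the template at positions 80–89.
The product runs from position 19 to position 89, so its length is 89 − 19 + 1 = 71 bp.

71 bp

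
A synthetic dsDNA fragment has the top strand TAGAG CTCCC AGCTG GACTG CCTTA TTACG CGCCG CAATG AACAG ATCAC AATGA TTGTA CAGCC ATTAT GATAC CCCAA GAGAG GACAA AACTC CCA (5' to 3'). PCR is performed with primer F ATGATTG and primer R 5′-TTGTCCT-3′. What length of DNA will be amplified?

39 bp

Forward primer ATGATTG is found on the top strand at positions 52–58.
Reverse complement of the reverse primer: AGGACAA. This occurs on the top strand at positions 84–90.
Amplicon spans positions 52–90: 39 bp.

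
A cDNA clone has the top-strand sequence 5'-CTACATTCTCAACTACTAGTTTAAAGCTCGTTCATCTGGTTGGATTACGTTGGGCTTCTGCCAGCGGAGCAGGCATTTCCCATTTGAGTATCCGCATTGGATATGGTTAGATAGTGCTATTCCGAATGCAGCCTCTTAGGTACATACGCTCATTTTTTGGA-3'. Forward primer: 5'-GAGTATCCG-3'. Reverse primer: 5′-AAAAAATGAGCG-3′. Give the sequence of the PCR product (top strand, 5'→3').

Forward primer GAGTATCCG is found on the top strand at positions 86–94.
Reverse complement of the reverse primer: CGCTCATTTTTT. This occurs on the top strand at positions 147–158.
The product is the template from position 86 through 158 (73 bp).

5'-GAGTATCCGCATTGGATATGGTTAGATAGTGCTATTCCGAATGCAGCCTCTTAGGTACATACGCTCATTTTTT-3'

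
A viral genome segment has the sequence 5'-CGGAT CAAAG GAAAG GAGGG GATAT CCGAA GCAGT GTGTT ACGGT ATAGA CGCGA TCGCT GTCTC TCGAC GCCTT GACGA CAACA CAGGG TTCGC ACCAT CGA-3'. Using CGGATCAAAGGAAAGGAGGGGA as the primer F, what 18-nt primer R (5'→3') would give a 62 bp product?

The forward primer binds at positions 1–22, so a 62 bp product ends at position 1 + 62 − 1 = 62.
The reverse primer anneals to the top strand over positions 45–62, i.e. to TATAGACGCGATCGCTGT.
Its sequence written 5'→3' is the reverse complement: ACAGCGATCGCGTCTATA.

5'-ACAGCGATCGCGTCTATA-3'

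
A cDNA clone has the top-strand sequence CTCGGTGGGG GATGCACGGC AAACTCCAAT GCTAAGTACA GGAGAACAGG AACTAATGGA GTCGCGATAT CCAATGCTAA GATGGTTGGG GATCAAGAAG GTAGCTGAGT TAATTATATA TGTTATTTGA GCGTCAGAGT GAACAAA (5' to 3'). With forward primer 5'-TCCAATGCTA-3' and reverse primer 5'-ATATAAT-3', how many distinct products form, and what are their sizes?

Two products: 95 bp, 50 bp

The forward primer TCCAATGCTA matches the top strand at positions 25–34, 70–79.
The reverse primer's reverse complement is ATTATAT, matching at positions 113–119.
Each forward site pairs with the reverse site to give a product ending at position 119: sizes 95, 50 bp.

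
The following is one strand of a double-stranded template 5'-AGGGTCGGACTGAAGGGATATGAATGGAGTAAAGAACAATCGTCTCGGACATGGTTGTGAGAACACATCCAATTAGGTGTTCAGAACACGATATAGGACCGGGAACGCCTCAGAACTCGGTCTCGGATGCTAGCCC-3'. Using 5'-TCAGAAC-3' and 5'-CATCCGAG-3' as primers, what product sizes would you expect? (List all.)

49 bp, 20 bp

The forward primer TCAGAAC matches the top strand at positions 81–87, 110–116.
The reverse primer's reverse complement is CTCGGATG, matching at positions 122–129.
Each forward site pairs with the reverse site to give a product ending at position 129: sizes 49, 20 bp.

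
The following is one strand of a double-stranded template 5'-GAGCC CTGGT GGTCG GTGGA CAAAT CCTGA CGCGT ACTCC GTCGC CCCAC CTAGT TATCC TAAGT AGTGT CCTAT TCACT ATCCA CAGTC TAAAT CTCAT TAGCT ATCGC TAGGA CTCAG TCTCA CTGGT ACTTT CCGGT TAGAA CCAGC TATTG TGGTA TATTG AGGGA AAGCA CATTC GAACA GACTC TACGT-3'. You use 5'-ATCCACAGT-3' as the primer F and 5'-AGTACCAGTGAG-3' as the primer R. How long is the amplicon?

Forward primer ATCCACAGT is found on the top strand at positions 81–89.
Reverse complement of the reverse primer: CTCACTGGTACT. This occurs on the top strand at positions 122–133.
Amplicon spans positions 81–133: 53 bp.

53 bp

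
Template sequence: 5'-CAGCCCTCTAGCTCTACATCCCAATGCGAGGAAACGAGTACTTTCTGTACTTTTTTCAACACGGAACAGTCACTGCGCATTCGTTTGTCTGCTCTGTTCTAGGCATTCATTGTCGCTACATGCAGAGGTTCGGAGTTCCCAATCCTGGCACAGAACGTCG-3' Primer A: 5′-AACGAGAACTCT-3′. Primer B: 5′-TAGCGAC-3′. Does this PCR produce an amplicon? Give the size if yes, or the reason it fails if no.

No product — primer A has no binding site in the template.

Primer A (AACGAGAACTCT) does not match the top strand, and its reverse complement AGAGTTCTCGTT does not match either.
With no annealing site for primer A, no amplification occurs.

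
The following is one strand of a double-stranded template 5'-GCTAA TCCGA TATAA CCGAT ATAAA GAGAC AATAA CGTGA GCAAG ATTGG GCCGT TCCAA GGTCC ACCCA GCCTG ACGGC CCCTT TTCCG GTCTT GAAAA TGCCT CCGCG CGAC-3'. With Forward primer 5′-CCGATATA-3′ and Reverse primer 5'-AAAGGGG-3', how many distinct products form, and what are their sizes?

The forward primer CCGATATA matches the top strand at positions 7–14, 16–23.
The reverse primer's reverse complement is CCCCTTT, matching at positions 80–86.
Each forward site pairs with the reverse site to give a product ending at position 86: sizes 80, 71 bp.

Two products: 80 bp, 71 bp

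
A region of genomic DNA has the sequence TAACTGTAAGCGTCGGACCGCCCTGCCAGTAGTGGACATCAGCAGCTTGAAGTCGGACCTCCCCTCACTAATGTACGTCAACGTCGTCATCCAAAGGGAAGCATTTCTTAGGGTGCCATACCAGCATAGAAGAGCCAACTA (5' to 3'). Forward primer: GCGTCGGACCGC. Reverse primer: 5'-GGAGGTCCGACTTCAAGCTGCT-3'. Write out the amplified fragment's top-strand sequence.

5'-GCGTCGGACCGCCCTGCCAGTAGTGGACATCAGCAGCTTGAAGTCGGACCTCC-3'

Scanning the template, GCGTCGGACCGC occurs at positions 10–21; this primer anneals to the bottom strand there with its 3' end pointing downstream.
Reverse complement of the reverse primer: AGCAGCTTGAAGTCGGACCTCC. This occurs on the top strand at positions 41–62.
The product is the template from position 10 through 62 (53 bp).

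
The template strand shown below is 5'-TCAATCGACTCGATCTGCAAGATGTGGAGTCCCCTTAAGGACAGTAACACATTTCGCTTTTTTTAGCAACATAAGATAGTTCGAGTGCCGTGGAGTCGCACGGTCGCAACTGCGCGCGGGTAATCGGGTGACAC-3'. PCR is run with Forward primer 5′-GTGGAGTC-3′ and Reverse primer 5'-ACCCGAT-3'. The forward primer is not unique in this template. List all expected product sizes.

106 bp, 40 bp

The forward primer GTGGAGTC matches the top strand at positions 24–31, 90–97.
The reverse primer's reverse complement is ATCGGGT, matching at positions 123–129.
Each forward site pairs with the reverse site to give a product ending at position 129: sizes 106, 40 bp.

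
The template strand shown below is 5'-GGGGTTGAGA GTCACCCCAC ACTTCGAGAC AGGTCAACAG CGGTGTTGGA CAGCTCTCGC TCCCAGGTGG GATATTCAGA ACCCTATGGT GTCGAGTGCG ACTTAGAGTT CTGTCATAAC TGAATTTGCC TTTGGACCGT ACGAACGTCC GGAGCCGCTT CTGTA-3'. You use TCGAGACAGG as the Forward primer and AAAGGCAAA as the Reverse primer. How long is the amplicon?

Scanning the template, TCGAGACAGG occurs at positions 24–33; this primer anneals to the bottom strand there with its 3' end pointing downstream.
Reverse complement of the reverse primer: TTTGCCTTT. This occurs on the top strand at positions 125–133.
Amplicon spans positions 24–133: 110 bp.

110 bp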